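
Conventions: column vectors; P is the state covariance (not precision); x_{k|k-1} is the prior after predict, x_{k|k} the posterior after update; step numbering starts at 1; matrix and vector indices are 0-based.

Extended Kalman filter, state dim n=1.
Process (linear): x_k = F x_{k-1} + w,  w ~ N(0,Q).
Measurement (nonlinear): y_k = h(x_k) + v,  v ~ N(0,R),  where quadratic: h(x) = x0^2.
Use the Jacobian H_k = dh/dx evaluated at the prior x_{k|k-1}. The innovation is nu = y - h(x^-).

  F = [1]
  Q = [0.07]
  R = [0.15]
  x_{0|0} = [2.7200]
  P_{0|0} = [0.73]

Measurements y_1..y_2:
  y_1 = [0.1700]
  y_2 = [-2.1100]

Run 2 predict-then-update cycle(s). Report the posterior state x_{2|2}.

x_post = [0.2415]

step 1: x^-=[2.7200]  P^-=[0.8000]  H_jac=[5.4400]  S=[23.8249]  K=[0.1827]  nu=[-7.2284]  x^+=[1.3996]  P^+=[0.0050]
step 2: x^-=[1.3996]  P^-=[0.0750]  H_jac=[2.7992]  S=[0.7380]  K=[0.2846]  nu=[-4.0689]  x^+=[0.2415]  P^+=[0.0153]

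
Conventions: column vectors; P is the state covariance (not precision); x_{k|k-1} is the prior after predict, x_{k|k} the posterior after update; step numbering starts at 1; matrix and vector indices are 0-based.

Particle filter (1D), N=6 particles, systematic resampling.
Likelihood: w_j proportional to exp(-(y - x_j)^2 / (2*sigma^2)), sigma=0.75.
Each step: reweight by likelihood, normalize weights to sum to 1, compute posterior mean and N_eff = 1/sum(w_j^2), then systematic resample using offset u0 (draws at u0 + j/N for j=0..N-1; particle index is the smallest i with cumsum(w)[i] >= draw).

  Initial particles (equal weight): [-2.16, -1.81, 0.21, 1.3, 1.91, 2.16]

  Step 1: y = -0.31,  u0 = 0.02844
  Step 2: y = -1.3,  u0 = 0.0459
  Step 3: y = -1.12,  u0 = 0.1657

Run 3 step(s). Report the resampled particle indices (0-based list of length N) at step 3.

resampled_idx = [0, 1, 2, 3, 4, 5]

step 1: w=[0.0439, 0.1246, 0.7240, 0.0919, 0.0115, 0.0041]  mean=-0.0181  Neff=1.8177  idx=[0, 2, 2, 2, 2, 2]
step 2: w=[0.4403, 0.1119, 0.1119, 0.1119, 0.1119, 0.1119]  mean=-0.8334  Neff=3.8988  idx=[0, 0, 0, 1, 3, 4]
step 3: w=[0.2161, 0.2161, 0.2161, 0.1173, 0.1173, 0.1173]  mean=-1.3261  Neff=5.5157  idx=[0, 1, 2, 3, 4, 5]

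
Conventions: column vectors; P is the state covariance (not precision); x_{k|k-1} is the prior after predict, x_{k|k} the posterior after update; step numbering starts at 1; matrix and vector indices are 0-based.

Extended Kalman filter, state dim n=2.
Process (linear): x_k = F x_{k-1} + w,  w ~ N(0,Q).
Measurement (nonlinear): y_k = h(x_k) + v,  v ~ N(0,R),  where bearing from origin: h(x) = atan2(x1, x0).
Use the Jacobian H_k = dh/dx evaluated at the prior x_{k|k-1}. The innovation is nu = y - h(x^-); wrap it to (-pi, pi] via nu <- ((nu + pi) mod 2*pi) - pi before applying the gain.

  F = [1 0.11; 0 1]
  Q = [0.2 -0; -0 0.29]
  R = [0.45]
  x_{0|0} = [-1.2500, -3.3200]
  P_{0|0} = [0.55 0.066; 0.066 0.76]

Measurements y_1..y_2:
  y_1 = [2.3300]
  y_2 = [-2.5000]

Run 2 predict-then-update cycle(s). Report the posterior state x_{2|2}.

step 1: x^-=[-1.6152, -3.3200]  P^-=[0.7737 0.1496; 0.1496 1.0500]  H_jac=[0.2436 -0.1185]  S=[0.5020]  K=[0.3401; -0.1753]  nu=[-1.9296]  x^+=[-2.2714, -2.9818]  P^+=[0.7157 0.1795; 0.1795 1.0346]
step 2: x^-=[-2.5994, -2.9818]  P^-=[0.9677 0.2933; 0.2933 1.3246]  H_jac=[0.1906 -0.1661]  S=[0.5031]  K=[0.2697; -0.3262]  nu=[-0.2122]  x^+=[-2.6566, -2.9126]  P^+=[0.9311 0.3376; 0.3376 1.2710]

x_post = [-2.6566, -2.9126]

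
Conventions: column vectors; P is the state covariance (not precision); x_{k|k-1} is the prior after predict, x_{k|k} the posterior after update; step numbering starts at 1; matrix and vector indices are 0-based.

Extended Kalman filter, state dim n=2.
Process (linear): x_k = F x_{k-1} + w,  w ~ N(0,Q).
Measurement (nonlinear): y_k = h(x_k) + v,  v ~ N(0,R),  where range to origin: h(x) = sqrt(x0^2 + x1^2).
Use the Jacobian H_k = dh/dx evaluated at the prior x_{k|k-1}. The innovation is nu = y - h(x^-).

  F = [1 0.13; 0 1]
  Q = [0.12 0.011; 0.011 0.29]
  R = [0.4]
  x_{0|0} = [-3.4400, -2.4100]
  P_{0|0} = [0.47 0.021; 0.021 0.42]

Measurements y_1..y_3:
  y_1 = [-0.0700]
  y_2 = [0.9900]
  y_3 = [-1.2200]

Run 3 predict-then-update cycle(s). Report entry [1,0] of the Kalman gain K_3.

step 1: x^-=[-3.7533, -2.4100]  P^-=[0.6026 0.0866; 0.0866 0.7100]  H_jac=[-0.8415 -0.5403]  S=[1.1127]  K=[-0.4977; -0.4103]  nu=[-4.5304]  x^+=[-1.4983, -0.5513]  P^+=[0.3269 -0.1406; -0.1406 0.5227]
step 2: x^-=[-1.5700, -0.5513]  P^-=[0.4192 -0.0617; -0.0617 0.8127]  H_jac=[-0.9435 -0.3313]  S=[0.8238]  K=[-0.4553; -0.2562]  nu=[-0.6740]  x^+=[-1.2631, -0.3786]  P^+=[0.2484 -0.1578; -0.1578 0.7586]
step 3: x^-=[-1.3124, -0.3786]  P^-=[0.3402 -0.0481; -0.0481 1.0486]  H_jac=[-0.9608 -0.2772]  S=[0.7690]  K=[-0.4077; -0.3178]  nu=[-2.5859]  x^+=[-0.2580, 0.4433]  P^+=[0.2124 -0.1478; -0.1478 0.9709]

K[1,0] = -0.3178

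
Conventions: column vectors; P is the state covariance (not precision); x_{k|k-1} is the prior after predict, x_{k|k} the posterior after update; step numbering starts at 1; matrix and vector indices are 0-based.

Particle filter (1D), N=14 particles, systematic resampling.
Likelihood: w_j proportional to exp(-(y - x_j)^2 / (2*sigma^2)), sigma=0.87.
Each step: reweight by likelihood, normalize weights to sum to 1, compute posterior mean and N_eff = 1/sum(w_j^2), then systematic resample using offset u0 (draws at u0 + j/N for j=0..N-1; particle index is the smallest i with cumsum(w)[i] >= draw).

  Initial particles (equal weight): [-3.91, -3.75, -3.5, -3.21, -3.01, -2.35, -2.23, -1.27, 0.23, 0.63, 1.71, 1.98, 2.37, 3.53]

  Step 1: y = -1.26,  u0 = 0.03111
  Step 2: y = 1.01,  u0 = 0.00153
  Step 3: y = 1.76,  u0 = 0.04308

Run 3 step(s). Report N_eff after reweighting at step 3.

step 1: w=[0.0037, 0.0064, 0.0140, 0.0312, 0.0509, 0.1756, 0.2067, 0.3848, 0.0888, 0.0363, 0.0011, 0.0004, 0.0001, 0.0000]  mean=-1.6570  Neff=4.2618  idx=[3, 4, 5, 5, 6, 6, 6, 7, 7, 7, 7, 7, 8, 8]
step 2: w=[0.0000, 0.0000, 0.0004, 0.0004, 0.0006, 0.0006, 0.0006, 0.0215, 0.0215, 0.0215, 0.0215, 0.0215, 0.4450, 0.4450]  mean=0.0623  Neff=2.5104  idx=[5, 10, 12, 12, 12, 12, 12, 12, 13, 13, 13, 13, 13, 13]
step 3: w=[0.0000, 0.0009, 0.0833, 0.0833, 0.0833, 0.0833, 0.0833, 0.0833, 0.0833, 0.0833, 0.0833, 0.0833, 0.0833, 0.0833]  mean=0.2286  Neff=12.0220  idx=[2, 3, 4, 5, 5, 6, 7, 8, 9, 10, 11, 11, 12, 13]

N_eff = 12.0220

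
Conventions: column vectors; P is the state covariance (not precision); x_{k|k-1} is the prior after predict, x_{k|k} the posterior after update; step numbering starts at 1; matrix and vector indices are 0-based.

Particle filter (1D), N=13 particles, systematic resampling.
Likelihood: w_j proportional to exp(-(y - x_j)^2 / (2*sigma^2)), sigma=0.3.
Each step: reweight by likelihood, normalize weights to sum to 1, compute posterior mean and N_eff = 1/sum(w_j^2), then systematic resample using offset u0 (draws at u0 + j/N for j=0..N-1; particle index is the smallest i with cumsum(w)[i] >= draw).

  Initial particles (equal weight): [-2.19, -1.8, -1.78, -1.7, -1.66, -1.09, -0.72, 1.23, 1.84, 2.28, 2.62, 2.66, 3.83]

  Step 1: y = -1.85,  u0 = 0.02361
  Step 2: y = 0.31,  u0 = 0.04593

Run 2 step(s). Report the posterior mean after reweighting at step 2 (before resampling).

post_mean = -1.6856

step 1: w=[0.1245, 0.2333, 0.2302, 0.2088, 0.1936, 0.0096, 0.0002, 0.0000, 0.0000, 0.0000, 0.0000, 0.0000, 0.0000]  mean=-1.7890  Neff=4.9011  idx=[0, 0, 1, 1, 1, 2, 2, 2, 3, 3, 3, 4, 4]
step 2: w=[0.0000, 0.0000, 0.0117, 0.0117, 0.0117, 0.0187, 0.0187, 0.0187, 0.1158, 0.1158, 0.1158, 0.2805, 0.2805]  mean=-1.6856  Neff=5.0222  idx=[5, 8, 8, 9, 10, 10, 11, 11, 11, 12, 12, 12, 12]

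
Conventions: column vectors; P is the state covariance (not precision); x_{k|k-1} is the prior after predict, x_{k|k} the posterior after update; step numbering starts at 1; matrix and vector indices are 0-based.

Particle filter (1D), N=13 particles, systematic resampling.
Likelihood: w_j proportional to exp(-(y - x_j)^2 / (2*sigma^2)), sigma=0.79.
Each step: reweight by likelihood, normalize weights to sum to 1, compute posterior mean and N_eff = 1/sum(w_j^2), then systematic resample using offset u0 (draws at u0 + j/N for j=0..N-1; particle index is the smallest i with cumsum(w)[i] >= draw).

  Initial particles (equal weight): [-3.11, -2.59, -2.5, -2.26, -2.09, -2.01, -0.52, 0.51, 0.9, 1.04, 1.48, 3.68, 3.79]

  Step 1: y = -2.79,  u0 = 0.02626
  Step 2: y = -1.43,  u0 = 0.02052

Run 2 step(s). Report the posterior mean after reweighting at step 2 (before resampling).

step 1: w=[0.1869, 0.1965, 0.1897, 0.1620, 0.1370, 0.1246, 0.0033, 0.0000, 0.0000, 0.0000, 0.0000, 0.0000, 0.0000]  mean=-2.4690  Neff=5.8798  idx=[0, 0, 0, 1, 1, 2, 2, 2, 3, 3, 4, 5, 5]
step 2: w=[0.0187, 0.0187, 0.0187, 0.0610, 0.0610, 0.0717, 0.0717, 0.0717, 0.1033, 0.1033, 0.1265, 0.1370, 0.1370]  mean=-2.3095  Neff=10.1279  idx=[1, 3, 4, 6, 7, 8, 8, 9, 10, 10, 11, 12, 12]

post_mean = -2.3095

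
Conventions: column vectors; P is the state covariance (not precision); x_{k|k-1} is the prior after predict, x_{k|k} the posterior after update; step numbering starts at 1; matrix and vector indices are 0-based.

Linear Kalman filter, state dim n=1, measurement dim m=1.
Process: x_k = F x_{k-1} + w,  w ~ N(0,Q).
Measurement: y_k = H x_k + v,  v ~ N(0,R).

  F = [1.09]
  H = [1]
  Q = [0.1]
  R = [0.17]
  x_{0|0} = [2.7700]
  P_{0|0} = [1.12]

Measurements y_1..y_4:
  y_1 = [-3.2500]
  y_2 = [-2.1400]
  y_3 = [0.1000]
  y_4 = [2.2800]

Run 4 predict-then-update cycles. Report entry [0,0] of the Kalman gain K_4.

step 1: x^-=[3.0193]  P^-=[1.4307]  S=[1.6007]  K=[0.8938]  nu=[-6.2693]  x^+=[-2.5842]  P^+=[0.1519]
step 2: x^-=[-2.8167]  P^-=[0.2805]  S=[0.4505]  K=[0.6227]  nu=[0.6767]  x^+=[-2.3954]  P^+=[0.1059]
step 3: x^-=[-2.6109]  P^-=[0.2258]  S=[0.3958]  K=[0.5705]  nu=[2.7109]  x^+=[-1.0645]  P^+=[0.0970]
step 4: x^-=[-1.1603]  P^-=[0.2152]  S=[0.3852]  K=[0.5587]  nu=[3.4403]  x^+=[0.7618]  P^+=[0.0950]

K[0,0] = 0.5587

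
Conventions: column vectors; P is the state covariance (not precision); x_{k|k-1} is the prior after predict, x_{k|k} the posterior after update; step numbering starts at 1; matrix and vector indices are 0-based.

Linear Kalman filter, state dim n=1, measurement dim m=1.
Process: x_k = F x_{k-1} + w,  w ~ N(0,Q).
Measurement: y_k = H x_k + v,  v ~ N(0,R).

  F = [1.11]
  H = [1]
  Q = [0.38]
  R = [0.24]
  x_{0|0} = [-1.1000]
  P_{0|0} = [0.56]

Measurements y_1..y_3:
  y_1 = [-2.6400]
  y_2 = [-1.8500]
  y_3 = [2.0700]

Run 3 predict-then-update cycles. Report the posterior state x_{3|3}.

step 1: x^-=[-1.2210]  P^-=[1.0700]  S=[1.3100]  K=[0.8168]  nu=[-1.4190]  x^+=[-2.3800]  P^+=[0.1960]
step 2: x^-=[-2.6418]  P^-=[0.6215]  S=[0.8615]  K=[0.7214]  nu=[0.7918]  x^+=[-2.0706]  P^+=[0.1731]
step 3: x^-=[-2.2983]  P^-=[0.5933]  S=[0.8333]  K=[0.7120]  nu=[4.3683]  x^+=[0.8119]  P^+=[0.1709]

x_post = [0.8119]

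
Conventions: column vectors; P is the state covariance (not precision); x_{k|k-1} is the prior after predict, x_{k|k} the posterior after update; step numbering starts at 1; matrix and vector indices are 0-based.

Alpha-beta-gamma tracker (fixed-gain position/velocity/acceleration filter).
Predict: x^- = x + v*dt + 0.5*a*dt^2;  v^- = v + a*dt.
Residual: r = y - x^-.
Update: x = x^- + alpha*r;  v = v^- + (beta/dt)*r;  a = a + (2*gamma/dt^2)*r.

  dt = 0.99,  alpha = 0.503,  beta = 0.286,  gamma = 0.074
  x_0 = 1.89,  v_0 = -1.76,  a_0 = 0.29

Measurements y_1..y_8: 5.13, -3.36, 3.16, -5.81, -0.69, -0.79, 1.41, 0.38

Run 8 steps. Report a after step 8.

a_post = 0.6886

step 1: x_pred=0.2897  r=4.8403  x^+=2.7244  v^+=-0.0746  a^+=1.0209
step 2: x_pred=3.1508  r=-6.5108  x^+=-0.1241  v^+=-0.9448  a^+=0.0377
step 3: x_pred=-1.0410  r=4.2010  x^+=1.0721  v^+=0.3062  a^+=0.6721
step 4: x_pred=1.7046  r=-7.5146  x^+=-2.0752  v^+=-1.1993  a^+=-0.4626
step 5: x_pred=-3.4893  r=2.7993  x^+=-2.0812  v^+=-0.8486  a^+=-0.0399
step 6: x_pred=-2.9410  r=2.1510  x^+=-1.8590  v^+=-0.2668  a^+=0.2849
step 7: x_pred=-1.9835  r=3.3935  x^+=-0.2766  v^+=0.9956  a^+=0.7973
step 8: x_pred=1.0998  r=-0.7198  x^+=0.7377  v^+=1.5770  a^+=0.6886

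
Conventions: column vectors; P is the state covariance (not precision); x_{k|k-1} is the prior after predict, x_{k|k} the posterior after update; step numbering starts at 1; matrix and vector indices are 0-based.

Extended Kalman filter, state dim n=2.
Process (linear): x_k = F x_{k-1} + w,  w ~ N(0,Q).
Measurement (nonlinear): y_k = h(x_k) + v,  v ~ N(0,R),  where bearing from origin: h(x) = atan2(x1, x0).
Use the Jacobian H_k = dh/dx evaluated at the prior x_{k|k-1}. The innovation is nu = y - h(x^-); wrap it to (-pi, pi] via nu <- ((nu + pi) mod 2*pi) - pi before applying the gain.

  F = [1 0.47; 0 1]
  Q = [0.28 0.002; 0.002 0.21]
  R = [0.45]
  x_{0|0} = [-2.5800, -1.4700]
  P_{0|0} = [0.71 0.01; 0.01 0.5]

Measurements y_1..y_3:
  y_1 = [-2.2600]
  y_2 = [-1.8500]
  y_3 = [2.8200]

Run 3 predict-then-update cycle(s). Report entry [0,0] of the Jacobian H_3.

step 1: x^-=[-3.2709, -1.4700]  P^-=[1.1099 0.2470; 0.2470 0.7100]  H_jac=[0.1143 -0.2544]  S=[0.4961]  K=[0.1291; -0.3071]  nu=[0.4592]  x^+=[-3.2116, -1.6110]  P^+=[1.1016 0.2667; 0.2667 0.6632]
step 2: x^-=[-3.9688, -1.6110]  P^-=[1.7788 0.5804; 0.5804 0.8732]  H_jac=[0.0878 -0.2163]  S=[0.4825]  K=[0.0635; -0.2858]  nu=[0.9060]  x^+=[-3.9113, -1.8700]  P^+=[1.7768 0.5891; 0.5891 0.8338]
step 3: x^-=[-4.7902, -1.8700]  P^-=[2.7948 0.9830; 0.9830 1.0438]  H_jac=[0.0707 -0.1812]  S=[0.4730]  K=[0.0414; -0.2528]  nu=[-0.6938]  x^+=[-4.8189, -1.6947]  P^+=[2.7940 0.9880; 0.9880 1.0136]

H_jac[0,0] = 0.0707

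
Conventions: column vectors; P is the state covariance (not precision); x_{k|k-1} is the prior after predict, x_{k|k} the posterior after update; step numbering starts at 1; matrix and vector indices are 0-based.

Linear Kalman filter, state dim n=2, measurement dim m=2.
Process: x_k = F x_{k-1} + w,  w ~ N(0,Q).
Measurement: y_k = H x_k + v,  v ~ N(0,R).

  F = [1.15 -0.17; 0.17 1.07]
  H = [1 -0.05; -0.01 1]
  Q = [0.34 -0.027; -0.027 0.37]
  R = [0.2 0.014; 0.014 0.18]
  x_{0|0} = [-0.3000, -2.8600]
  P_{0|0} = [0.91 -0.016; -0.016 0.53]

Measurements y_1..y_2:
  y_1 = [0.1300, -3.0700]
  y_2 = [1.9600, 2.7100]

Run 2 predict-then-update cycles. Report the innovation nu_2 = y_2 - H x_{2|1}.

innov = [1.2789, 6.0064]

step 1: x^-=[0.1412, -3.1112]  P^-=[1.5650 0.0353; 0.0353 0.9973]  S=[1.7640 -0.0162; -0.0162 1.1767]  K=[0.8865 0.0289; -0.0005 0.8472]  nu=[-0.1668, 0.0426]  x^+=[-0.0054, -3.0750]  P^+=[0.1787 0.0194; 0.0194 0.1527]
step 2: x^-=[0.5165, -3.2912]  P^-=[0.5731 0.0035; 0.0035 0.5570]  S=[0.7742 -0.0161; -0.0161 0.7370]  K=[0.7404 0.0131; -0.0158 0.7554]  nu=[1.2789, 6.0064]  x^+=[1.5422, 1.2258]  P^+=[0.1490 0.0142; 0.0142 0.1359]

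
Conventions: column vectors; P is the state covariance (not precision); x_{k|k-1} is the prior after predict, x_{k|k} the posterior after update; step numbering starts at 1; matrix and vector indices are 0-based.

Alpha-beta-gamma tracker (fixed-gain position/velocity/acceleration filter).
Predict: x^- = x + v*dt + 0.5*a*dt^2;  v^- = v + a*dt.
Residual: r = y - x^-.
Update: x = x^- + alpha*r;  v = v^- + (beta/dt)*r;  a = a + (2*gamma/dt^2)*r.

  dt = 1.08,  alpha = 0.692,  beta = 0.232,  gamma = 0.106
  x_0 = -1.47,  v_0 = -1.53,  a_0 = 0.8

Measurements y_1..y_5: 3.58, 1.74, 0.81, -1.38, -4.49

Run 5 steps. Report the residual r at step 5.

step 1: x_pred=-2.6558  r=6.2358  x^+=1.6594  v^+=0.6736  a^+=1.9334
step 2: x_pred=3.5144  r=-1.7744  x^+=2.2865  v^+=2.3805  a^+=1.6109
step 3: x_pred=5.7969  r=-4.9869  x^+=2.3460  v^+=3.0490  a^+=0.7045
step 4: x_pred=6.0497  r=-7.4297  x^+=0.9084  v^+=2.2138  a^+=-0.6459
step 5: x_pred=2.9226  r=-7.4126  x^+=-2.2069  v^+=-0.0761  a^+=-1.9932

resid = -7.4126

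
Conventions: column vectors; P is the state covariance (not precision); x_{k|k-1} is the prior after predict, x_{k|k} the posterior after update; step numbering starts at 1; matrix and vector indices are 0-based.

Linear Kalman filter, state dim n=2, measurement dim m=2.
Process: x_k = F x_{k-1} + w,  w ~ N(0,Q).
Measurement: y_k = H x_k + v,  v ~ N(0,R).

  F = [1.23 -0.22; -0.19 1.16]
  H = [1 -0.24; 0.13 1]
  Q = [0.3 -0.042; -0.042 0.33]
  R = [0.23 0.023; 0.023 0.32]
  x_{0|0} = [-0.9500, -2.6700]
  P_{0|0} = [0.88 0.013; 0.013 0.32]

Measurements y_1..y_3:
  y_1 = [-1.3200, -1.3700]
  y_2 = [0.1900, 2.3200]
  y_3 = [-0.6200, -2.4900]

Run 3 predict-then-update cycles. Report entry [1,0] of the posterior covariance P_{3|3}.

step 1: x^-=[-0.5811, -2.9167]  P^-=[1.6398 -0.3102; -0.3102 0.7866]  S=[2.0640 -0.2532; -0.2532 1.0537]  K=[0.8441 0.1107; -0.1596 0.6699]  nu=[-1.4389, 1.6222]  x^+=[-1.6161, -1.6003]  P^+=[0.2035 0.0284; 0.0284 0.2070]
step 2: x^-=[-1.6358, -1.5492]  P^-=[0.6025 -0.1007; -0.1007 0.6034]  S=[0.9156 -0.1410; -0.1410 0.9074]  K=[0.6974 0.0837; -0.1720 0.6238]  nu=[1.4540, 4.0819]  x^+=[-0.2800, 0.7469]  P^+=[0.1674 0.0211; 0.0211 0.1929]
step 3: x^-=[-0.5088, 0.9196]  P^-=[0.5512 -0.0994; -0.0994 0.5863]  S=[0.8626 -0.1424; -0.1424 0.8898]  K=[0.6794 0.0775; -0.1767 0.6162]  nu=[0.1095, -3.3435]  x^+=[-0.6936, -1.1598]  P^+=[0.1627 0.0193; 0.0193 0.1906]

P_post[1,0] = 0.0193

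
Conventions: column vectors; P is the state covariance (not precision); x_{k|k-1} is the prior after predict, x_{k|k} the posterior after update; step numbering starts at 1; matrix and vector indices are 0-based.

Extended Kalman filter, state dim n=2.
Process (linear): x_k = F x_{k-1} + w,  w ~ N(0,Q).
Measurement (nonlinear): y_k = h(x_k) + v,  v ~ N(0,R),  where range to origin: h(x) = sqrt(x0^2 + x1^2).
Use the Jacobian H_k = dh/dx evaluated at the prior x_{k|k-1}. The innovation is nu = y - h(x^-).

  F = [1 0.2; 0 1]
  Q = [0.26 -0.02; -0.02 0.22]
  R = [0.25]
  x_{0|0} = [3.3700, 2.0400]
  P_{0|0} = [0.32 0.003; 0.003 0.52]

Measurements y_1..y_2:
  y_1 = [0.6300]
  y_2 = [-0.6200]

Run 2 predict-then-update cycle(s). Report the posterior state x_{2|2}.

step 1: x^-=[3.7780, 2.0400]  P^-=[0.6020 0.0870; 0.0870 0.7400]  H_jac=[0.8799 0.4751]  S=[0.9559]  K=[0.5974; 0.4479]  nu=[-3.6636]  x^+=[1.5894, 0.3991]  P^+=[0.2609 -0.1688; -0.1688 0.5482]
step 2: x^-=[1.6692, 0.3991]  P^-=[0.4753 -0.0791; -0.0791 0.7682]  H_jac=[0.9726 0.2325]  S=[0.7053]  K=[0.6293; 0.1442]  nu=[-2.3363]  x^+=[0.1990, 0.0623]  P^+=[0.1960 -0.1431; -0.1431 0.7536]

x_post = [0.1990, 0.0623]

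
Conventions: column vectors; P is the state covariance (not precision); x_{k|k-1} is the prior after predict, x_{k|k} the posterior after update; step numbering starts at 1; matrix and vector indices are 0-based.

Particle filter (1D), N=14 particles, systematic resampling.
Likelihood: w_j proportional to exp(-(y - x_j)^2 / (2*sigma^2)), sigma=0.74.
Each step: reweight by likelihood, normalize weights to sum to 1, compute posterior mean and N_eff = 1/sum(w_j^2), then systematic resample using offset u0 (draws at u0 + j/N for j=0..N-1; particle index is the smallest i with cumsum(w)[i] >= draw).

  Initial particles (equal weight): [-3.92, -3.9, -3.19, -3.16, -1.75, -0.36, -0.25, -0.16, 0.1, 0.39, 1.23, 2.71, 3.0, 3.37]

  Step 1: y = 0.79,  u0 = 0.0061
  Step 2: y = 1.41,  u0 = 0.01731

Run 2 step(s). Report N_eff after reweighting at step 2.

N_eff = 7.8653

step 1: w=[0.0000, 0.0000, 0.0000, 0.0000, 0.0008, 0.0851, 0.1061, 0.1249, 0.1844, 0.2461, 0.2387, 0.0098, 0.0033, 0.0007]  mean=0.3682  Neff=5.3824  idx=[5, 5, 6, 7, 7, 8, 8, 9, 9, 9, 9, 10, 10, 10]
step 2: w=[0.0108, 0.0108, 0.0153, 0.0199, 0.0199, 0.0395, 0.0395, 0.0732, 0.0732, 0.0732, 0.0732, 0.1838, 0.1838, 0.1838]  mean=0.7822  Neff=7.8653  idx=[1, 5, 7, 8, 9, 9, 10, 11, 11, 12, 12, 12, 13, 13]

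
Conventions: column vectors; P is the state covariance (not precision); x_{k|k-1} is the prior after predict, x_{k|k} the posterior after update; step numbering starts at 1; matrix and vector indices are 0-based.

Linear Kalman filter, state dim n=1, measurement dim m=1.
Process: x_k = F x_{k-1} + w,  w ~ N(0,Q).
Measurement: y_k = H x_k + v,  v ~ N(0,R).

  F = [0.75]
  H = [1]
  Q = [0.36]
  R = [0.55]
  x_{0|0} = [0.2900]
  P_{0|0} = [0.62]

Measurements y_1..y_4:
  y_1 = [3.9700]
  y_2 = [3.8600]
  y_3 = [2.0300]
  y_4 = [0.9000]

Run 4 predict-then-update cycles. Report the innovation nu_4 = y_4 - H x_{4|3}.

innov = [-0.6463]

step 1: x^-=[0.2175]  P^-=[0.7087]  S=[1.2588]  K=[0.5631]  nu=[3.7525]  x^+=[2.3304]  P^+=[0.3097]
step 2: x^-=[1.7478]  P^-=[0.5342]  S=[1.0842]  K=[0.4927]  nu=[2.1122]  x^+=[2.7885]  P^+=[0.2710]
step 3: x^-=[2.0914]  P^-=[0.5124]  S=[1.0624]  K=[0.4823]  nu=[-0.0614]  x^+=[2.0618]  P^+=[0.2653]
step 4: x^-=[1.5463]  P^-=[0.5092]  S=[1.0592]  K=[0.4807]  nu=[-0.6463]  x^+=[1.2356]  P^+=[0.2644]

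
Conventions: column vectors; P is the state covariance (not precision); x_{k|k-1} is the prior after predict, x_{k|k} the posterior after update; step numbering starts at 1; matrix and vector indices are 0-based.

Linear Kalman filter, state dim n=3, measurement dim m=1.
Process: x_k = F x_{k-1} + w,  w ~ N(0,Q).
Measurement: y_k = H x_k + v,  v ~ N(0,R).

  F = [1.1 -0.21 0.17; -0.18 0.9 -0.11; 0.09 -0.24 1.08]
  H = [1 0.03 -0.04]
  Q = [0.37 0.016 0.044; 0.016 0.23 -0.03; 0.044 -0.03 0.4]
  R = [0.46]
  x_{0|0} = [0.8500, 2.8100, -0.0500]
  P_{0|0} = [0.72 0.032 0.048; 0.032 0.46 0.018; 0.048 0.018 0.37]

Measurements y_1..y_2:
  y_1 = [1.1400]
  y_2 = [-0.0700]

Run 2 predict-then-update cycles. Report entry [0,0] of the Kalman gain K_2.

step 1: x^-=[0.3364, 2.3815, -0.6519]  P^-=[1.2741 -0.1916 0.2503; -0.1916 0.6184 -0.1728; 0.2503 -0.1728 0.8625]  S=[1.7049]  K=[0.7381; -0.0975; 0.1235]  nu=[0.7061]  x^+=[0.8575, 2.3127, -0.5647]  P^+=[0.3454 -0.0690 0.0949; -0.0690 0.6022 -0.1523; 0.0949 -0.1523 0.8365]
step 2: x^-=[0.3616, 1.9892, -1.0877]  P^-=[0.9169 -0.2939 0.4365; -0.2939 0.7953 -0.4451; 0.4365 -0.4451 1.5136]  S=[1.3285]  K=[0.6704; -0.1899; 0.2730]  nu=[-0.5348]  x^+=[0.0031, 2.0907, -1.2337]  P^+=[0.3198 -0.1248 0.1934; -0.1248 0.7474 -0.3762; 0.1934 -0.3762 1.4146]

K[0,0] = 0.6704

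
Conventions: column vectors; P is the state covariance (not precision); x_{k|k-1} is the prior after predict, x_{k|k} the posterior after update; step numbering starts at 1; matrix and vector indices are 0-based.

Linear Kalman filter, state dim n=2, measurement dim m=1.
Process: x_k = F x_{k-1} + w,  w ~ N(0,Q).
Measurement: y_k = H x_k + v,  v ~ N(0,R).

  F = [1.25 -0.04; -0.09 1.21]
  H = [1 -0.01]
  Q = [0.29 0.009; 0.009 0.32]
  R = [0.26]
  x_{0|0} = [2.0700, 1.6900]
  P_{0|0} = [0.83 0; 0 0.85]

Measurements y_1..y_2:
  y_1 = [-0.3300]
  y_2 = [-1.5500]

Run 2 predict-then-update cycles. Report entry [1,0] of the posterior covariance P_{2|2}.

step 1: x^-=[2.5199, 1.8586]  P^-=[1.5882 -0.1255; -0.1255 1.5712]  S=[1.8509]  K=[0.8588; -0.0763]  nu=[-2.8313]  x^+=[0.0885, 2.0746]  P^+=[0.2232 -0.0042; -0.0042 1.5604]
step 2: x^-=[0.0276, 2.5023]  P^-=[0.6417 -0.0981; -0.0981 2.6074]  S=[0.9039]  K=[0.7110; -0.1373]  nu=[-1.5526]  x^+=[-1.0763, 2.7155]  P^+=[0.1848 -0.0098; -0.0098 2.5903]

P_post[1,0] = -0.0098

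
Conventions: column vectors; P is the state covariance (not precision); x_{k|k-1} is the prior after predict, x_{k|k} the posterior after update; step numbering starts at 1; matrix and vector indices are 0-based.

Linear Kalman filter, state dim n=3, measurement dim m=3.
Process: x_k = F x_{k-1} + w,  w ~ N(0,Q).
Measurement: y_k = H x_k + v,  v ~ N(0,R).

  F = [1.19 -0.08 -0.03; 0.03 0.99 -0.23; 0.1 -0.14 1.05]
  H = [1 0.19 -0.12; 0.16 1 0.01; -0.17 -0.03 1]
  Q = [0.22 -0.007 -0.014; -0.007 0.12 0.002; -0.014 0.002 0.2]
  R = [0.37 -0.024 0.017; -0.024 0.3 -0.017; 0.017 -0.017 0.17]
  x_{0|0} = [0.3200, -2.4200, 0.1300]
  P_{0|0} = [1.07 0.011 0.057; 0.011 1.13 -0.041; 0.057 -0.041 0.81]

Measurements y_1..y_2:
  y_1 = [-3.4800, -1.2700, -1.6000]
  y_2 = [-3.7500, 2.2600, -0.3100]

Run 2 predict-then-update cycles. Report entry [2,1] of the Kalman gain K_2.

step 1: x^-=[0.5705, -2.4161, 0.5073]  P^-=[1.7368 -0.0550 0.1729; -0.0550 1.2899 -0.3894; 0.1729 -0.3894 1.1496]  S=[2.1253 0.4854 -0.3191; 0.4854 1.6096 -0.4438; -0.3191 -0.4438 1.3350]  K=[0.8351 -0.0904 0.0791; -0.0812 0.7994 -0.0674; 0.1152 -0.0121 0.8714]  nu=[-3.5306, 1.0497, -2.0828]  x^+=[-2.6374, -1.1498, -1.7272]  P^+=[0.3424 -0.1041 0.0843; -0.1041 0.2599 -0.0363; 0.0843 -0.0363 0.1635]
step 2: x^-=[-2.9948, -0.8202, -1.9163]  P^-=[0.7203 -0.1594 0.1506; -0.1594 0.3929 -0.1206; 0.1506 -0.1206 0.4201]  S=[1.0193 0.0140 -0.0178; 0.0140 0.6585 -0.1130; -0.0178 -0.1130 0.5657]  K=[0.6613 -0.0676 0.0656; -0.0778 0.5441 -0.0798; 0.0884 -0.0215 0.7023]  nu=[-0.8294, 3.5785, 1.0726]  x^+=[-3.7147, 1.1058, -1.3133]  P^+=[0.2709 -0.0813 0.0672; -0.0813 0.1798 -0.0326; 0.0672 -0.0326 0.1317]

K[2,1] = -0.0215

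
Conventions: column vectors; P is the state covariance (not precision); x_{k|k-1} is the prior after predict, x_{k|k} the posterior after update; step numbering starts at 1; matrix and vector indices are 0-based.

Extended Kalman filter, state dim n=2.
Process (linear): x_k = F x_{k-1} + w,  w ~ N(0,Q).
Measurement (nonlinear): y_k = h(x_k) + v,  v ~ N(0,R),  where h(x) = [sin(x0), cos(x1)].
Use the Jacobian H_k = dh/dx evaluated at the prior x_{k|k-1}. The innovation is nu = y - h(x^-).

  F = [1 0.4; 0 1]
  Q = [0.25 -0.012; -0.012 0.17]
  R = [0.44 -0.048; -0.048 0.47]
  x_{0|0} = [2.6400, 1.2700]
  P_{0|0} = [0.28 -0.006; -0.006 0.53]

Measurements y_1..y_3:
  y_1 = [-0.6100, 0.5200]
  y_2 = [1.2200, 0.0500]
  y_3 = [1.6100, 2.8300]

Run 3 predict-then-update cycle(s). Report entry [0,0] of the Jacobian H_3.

step 1: x^-=[3.1480, 1.2700]  P^-=[0.6100 0.1940; 0.1940 0.7000]  H_jac=[-1.0000 0.0000; 0.0000 -0.9551]  S=[1.0500 0.1373; 0.1373 1.1086]  K=[-0.5683 -0.0968; -0.1076 -0.5898]  nu=[-0.6036, 0.2237]  x^+=[3.4694, 1.2030]  P^+=[0.2454 0.0191; 0.0191 0.2848]
step 2: x^-=[3.9506, 1.2030]  P^-=[0.5562 0.1210; 0.1210 0.4548]  H_jac=[-0.6902 0.0000; 0.0000 -0.9331]  S=[0.7050 0.0299; 0.0299 0.8660]  K=[-0.5398 -0.1117; -0.0978 -0.4867]  nu=[1.9436, -0.3095]  x^+=[2.9359, 1.1636]  P^+=[0.3364 0.0285; 0.0285 0.2401]
step 3: x^-=[3.4014, 1.1636]  P^-=[0.6476 0.1125; 0.1125 0.4101]  H_jac=[-0.9664 0.0000; 0.0000 -0.9182]  S=[1.0448 0.0519; 0.0519 0.8158]  K=[-0.5946 -0.0889; -0.0814 -0.4564]  nu=[1.8669, 2.4340]  x^+=[2.0751, -0.0994]  P^+=[0.2663 0.0144; 0.0144 0.2294]

H_jac[0,0] = -0.9664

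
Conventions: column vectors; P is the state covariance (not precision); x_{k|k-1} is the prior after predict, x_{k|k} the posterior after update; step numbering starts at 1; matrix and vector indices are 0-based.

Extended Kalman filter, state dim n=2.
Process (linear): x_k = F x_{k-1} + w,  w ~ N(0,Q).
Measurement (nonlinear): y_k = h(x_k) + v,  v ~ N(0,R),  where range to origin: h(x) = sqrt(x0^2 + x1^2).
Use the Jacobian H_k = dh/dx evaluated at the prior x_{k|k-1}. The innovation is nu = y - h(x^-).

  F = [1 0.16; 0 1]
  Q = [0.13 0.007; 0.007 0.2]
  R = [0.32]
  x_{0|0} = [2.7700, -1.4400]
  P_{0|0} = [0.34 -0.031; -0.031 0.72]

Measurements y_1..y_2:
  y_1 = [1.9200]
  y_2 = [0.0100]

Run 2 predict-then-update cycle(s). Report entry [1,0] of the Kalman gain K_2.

step 1: x^-=[2.5396, -1.4400]  P^-=[0.4785 0.0912; 0.0912 0.9200]  H_jac=[0.8699 -0.4932]  S=[0.8277]  K=[0.4486; -0.4524]  nu=[-0.9994]  x^+=[2.0913, -0.9878]  P^+=[0.3120 0.2592; 0.2592 0.7506]
step 2: x^-=[1.9332, -0.9878]  P^-=[0.5441 0.3863; 0.3863 0.9506]  H_jac=[0.8905 -0.4550]  S=[0.6353]  K=[0.4861; -0.1394]  nu=[-2.1610]  x^+=[0.8829, -0.6865]  P^+=[0.3940 0.4293; 0.4293 0.9382]

K[1,0] = -0.1394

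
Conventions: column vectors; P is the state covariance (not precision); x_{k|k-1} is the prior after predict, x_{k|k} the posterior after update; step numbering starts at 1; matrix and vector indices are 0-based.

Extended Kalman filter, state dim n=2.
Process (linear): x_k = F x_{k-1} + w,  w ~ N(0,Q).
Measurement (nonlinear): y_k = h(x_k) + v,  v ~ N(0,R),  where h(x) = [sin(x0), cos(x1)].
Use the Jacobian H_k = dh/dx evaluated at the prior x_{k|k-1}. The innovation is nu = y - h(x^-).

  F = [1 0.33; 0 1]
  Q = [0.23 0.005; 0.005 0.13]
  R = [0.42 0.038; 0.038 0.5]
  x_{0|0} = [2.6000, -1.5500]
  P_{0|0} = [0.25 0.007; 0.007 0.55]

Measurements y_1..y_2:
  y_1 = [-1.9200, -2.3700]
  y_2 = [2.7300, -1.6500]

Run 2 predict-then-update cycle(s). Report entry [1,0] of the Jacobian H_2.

step 1: x^-=[2.0885, -1.5500]  P^-=[0.5445 0.1935; 0.1935 0.6800]  H_jac=[-0.4949 0.0000; 0.0000 0.9998]  S=[0.5534 -0.0577; -0.0577 1.1797]  K=[-0.4723 0.1409; -0.1135 0.5707]  nu=[-2.7890, -2.3908]  x^+=[3.0689, -2.5980]  P^+=[0.3900 0.0525; 0.0525 0.2811]
step 2: x^-=[2.2115, -2.5980]  P^-=[0.6853 0.1503; 0.1503 0.4111]  H_jac=[-0.5978 0.0000; 0.0000 0.5172]  S=[0.6649 -0.0085; -0.0085 0.6100]  K=[-0.6146 0.1189; -0.1307 0.3468]  nu=[1.9283, -0.7942]  x^+=[0.9320, -3.1254]  P^+=[0.4243 0.0698; 0.0698 0.3256]

H_jac[1,0] = 0.0000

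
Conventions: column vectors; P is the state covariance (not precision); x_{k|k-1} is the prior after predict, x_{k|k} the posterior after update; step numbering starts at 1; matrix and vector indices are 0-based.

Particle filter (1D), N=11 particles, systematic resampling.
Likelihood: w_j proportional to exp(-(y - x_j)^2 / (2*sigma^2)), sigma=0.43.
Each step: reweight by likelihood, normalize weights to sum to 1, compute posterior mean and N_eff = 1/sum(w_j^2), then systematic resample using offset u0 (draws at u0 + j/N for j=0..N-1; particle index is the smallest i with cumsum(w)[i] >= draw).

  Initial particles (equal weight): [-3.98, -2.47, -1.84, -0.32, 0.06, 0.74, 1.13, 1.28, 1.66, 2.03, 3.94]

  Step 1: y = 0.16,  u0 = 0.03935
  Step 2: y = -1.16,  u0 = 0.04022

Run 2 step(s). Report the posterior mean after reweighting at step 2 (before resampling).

post_mean = -0.2563

step 1: w=[0.0000, 0.0000, 0.0000, 0.2646, 0.4802, 0.1987, 0.0387, 0.0166, 0.0011, 0.0000, 0.0000]  mean=0.1581  Neff=2.9251  idx=[3, 3, 3, 4, 4, 4, 4, 4, 5, 5, 6]
step 2: w=[0.2776, 0.2776, 0.2776, 0.0334, 0.0334, 0.0334, 0.0334, 0.0334, 0.0001, 0.0001, 0.0000]  mean=-0.2563  Neff=4.2247  idx=[0, 0, 0, 1, 1, 1, 2, 2, 2, 3, 6]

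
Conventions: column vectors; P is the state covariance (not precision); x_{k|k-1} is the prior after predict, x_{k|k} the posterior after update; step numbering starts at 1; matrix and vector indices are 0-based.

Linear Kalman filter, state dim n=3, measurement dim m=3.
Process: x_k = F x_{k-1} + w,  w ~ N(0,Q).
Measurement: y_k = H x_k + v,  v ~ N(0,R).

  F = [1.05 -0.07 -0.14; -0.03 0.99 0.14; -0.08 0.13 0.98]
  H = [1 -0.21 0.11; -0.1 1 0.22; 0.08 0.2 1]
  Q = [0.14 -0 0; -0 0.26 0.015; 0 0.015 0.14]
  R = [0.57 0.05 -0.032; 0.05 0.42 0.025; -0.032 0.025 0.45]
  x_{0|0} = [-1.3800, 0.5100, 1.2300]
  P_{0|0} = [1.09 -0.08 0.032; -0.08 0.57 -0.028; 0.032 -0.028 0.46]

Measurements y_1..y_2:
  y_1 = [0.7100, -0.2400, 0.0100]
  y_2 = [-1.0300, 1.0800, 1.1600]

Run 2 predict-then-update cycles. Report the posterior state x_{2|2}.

step 1: x^-=[-1.6569, 0.7185, 1.3821]  P^-=[1.3553 -0.1572 -0.1355; -0.1572 0.8254 0.1318; -0.1355 0.1318 0.5879]  S=[1.9990 -0.4250 -0.0838; -0.4250 1.3828 0.4479; -0.0838 0.4479 1.1056]  K=[0.6818 -0.0268 0.0096; -0.0261 0.6199 0.0040; -0.0230 0.0177 0.5369]  nu=[2.3658, -1.4283, -1.3832]  x^+=[-0.0190, -0.2342, 0.5598]  P^+=[0.4109 0.0789 -0.0668; 0.0789 0.2766 -0.0435; -0.0668 -0.0435 0.2568]
step 2: x^-=[-0.0819, -0.1529, 0.5197]  P^-=[0.6066 0.0413 -0.1268; 0.0413 0.5203 0.0400; -0.1268 0.0400 0.3917]  S=[1.1572 -0.0922 -0.0901; -0.0922 0.9803 0.2651; -0.0901 0.2651 0.8634]  K=[0.5028 0.0075 -0.0309; -0.0120 0.5329 0.0058; -0.0438 0.0183 0.4410]  nu=[-1.0373, 1.1104, 0.6775]  x^+=[-0.6162, 0.4552, 0.8842]  P^+=[0.3111 0.0739 -0.0695; 0.0739 0.2390 -0.0374; -0.0695 -0.0374 0.2133]

x_post = [-0.6162, 0.4552, 0.8842]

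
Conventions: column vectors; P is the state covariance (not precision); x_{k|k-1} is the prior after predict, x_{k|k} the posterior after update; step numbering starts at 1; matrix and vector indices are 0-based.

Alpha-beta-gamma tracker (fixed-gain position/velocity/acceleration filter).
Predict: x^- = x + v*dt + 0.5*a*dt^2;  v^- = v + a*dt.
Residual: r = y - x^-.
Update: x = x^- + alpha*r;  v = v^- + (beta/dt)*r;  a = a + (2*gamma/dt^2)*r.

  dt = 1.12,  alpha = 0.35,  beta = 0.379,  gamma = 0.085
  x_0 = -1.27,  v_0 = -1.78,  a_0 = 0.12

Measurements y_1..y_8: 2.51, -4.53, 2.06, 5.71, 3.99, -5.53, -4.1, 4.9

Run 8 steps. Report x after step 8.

x_post = -2.6600

step 1: x_pred=-3.1883  r=5.6983  x^+=-1.1939  v^+=0.2827  a^+=0.8923
step 2: x_pred=-0.3177  r=-4.2123  x^+=-1.7920  v^+=-0.1434  a^+=0.3214
step 3: x_pred=-1.7510  r=3.8110  x^+=-0.4172  v^+=1.5062  a^+=0.8379
step 4: x_pred=1.7953  r=3.9147  x^+=3.1654  v^+=3.7693  a^+=1.3684
step 5: x_pred=8.2453  r=-4.2553  x^+=6.7560  v^+=3.8620  a^+=0.7917
step 6: x_pred=11.5779  r=-17.1079  x^+=5.5902  v^+=-1.0405  a^+=-1.5268
step 7: x_pred=3.4672  r=-7.5672  x^+=0.8187  v^+=-5.3112  a^+=-2.5523
step 8: x_pred=-6.7307  r=11.6307  x^+=-2.6600  v^+=-4.2341  a^+=-0.9761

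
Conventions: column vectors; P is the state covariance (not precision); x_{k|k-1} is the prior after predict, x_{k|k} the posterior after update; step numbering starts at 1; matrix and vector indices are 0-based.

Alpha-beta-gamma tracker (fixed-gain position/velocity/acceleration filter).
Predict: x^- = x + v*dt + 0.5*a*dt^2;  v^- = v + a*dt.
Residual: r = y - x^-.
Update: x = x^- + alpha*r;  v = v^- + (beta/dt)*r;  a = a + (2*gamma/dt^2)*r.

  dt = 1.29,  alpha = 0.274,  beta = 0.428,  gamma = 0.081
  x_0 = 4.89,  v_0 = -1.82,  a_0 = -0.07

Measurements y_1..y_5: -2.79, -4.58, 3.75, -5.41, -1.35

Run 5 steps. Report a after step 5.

step 1: x_pred=2.4840  r=-5.2740  x^+=1.0389  v^+=-3.6601  a^+=-0.5834
step 2: x_pred=-4.1681  r=-0.4119  x^+=-4.2809  v^+=-4.5494  a^+=-0.6235
step 3: x_pred=-10.6685  r=14.4185  x^+=-6.7178  v^+=-0.5699  a^+=0.7801
step 4: x_pred=-6.8039  r=1.3939  x^+=-6.4220  v^+=0.8989  a^+=0.9158
step 5: x_pred=-4.5004  r=3.1504  x^+=-3.6372  v^+=3.1255  a^+=1.2225

a_post = 1.2225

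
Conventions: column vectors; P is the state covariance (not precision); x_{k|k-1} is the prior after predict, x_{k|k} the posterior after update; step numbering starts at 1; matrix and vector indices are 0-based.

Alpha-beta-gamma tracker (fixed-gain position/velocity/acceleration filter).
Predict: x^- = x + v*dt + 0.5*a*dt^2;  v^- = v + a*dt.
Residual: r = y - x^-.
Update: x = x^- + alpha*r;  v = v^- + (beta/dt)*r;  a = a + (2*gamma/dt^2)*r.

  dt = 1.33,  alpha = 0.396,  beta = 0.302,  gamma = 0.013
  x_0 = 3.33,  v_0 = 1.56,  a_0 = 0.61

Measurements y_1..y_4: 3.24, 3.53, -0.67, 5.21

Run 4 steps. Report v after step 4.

step 1: x_pred=5.9443  r=-2.7043  x^+=4.8734  v^+=1.7572  a^+=0.5703
step 2: x_pred=7.7149  r=-4.1849  x^+=6.0577  v^+=1.5654  a^+=0.5087
step 3: x_pred=8.5896  r=-9.2596  x^+=4.9228  v^+=0.1395  a^+=0.3726
step 4: x_pred=5.4379  r=-0.2279  x^+=5.3477  v^+=0.5833  a^+=0.3693

v_post = 0.5833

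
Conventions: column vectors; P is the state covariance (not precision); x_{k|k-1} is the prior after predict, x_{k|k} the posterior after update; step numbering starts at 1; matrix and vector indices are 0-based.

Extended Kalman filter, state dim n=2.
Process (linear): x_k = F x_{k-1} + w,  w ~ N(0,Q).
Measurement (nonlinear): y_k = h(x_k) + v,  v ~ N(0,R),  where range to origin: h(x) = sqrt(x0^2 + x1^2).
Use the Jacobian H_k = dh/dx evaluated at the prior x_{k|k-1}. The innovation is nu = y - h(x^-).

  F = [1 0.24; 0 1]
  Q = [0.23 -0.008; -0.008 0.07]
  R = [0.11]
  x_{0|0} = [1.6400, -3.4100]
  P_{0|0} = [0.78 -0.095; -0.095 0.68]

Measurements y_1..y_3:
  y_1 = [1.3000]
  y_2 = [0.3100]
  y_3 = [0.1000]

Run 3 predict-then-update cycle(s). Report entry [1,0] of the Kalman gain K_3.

K[1,0] = -0.0509

step 1: x^-=[0.8216, -3.4100]  P^-=[1.0036 0.0602; 0.0602 0.7500]  H_jac=[0.2342 -0.9722]  S=[0.8465]  K=[0.2086; -0.8447]  nu=[-2.2076]  x^+=[0.3612, -1.5453]  P^+=[0.9667 0.2093; 0.2093 0.1460]
step 2: x^-=[-0.0097, -1.5453]  P^-=[1.3056 0.2364; 0.2364 0.2160]  H_jac=[-0.0063 -1.0000]  S=[0.3290]  K=[-0.7433; -0.6610]  nu=[-1.2353]  x^+=[0.9085, -0.7287]  P^+=[1.1239 0.0747; 0.0747 0.0722]
step 3: x^-=[0.7336, -0.7287]  P^-=[1.3939 0.0841; 0.0841 0.1422]  H_jac=[0.7095 -0.7047]  S=[0.7982]  K=[1.1647; -0.0509]  nu=[-0.9340]  x^+=[-0.3543, -0.6812]  P^+=[0.3111 0.1314; 0.1314 0.1402]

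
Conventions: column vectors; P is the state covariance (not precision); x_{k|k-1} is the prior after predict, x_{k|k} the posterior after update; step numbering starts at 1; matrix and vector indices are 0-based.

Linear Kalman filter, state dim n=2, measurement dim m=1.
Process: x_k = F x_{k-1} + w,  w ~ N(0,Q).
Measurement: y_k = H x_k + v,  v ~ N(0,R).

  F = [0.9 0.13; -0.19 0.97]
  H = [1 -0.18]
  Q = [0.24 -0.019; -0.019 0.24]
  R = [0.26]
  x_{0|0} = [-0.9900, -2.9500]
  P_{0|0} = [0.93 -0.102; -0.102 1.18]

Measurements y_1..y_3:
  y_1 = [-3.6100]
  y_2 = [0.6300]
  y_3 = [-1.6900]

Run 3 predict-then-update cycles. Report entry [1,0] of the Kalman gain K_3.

step 1: x^-=[-1.2745, -2.6734]  P^-=[0.9894 -0.1158; -0.1158 1.4214]  S=[1.3371]  K=[0.7555; -0.2779]  nu=[-2.8167]  x^+=[-3.4026, -1.8906]  P^+=[0.2261 0.1650; 0.1650 1.3182]
step 2: x^-=[-3.3081, -1.1874]  P^-=[0.4841 0.2485; 0.2485 1.4276]  S=[0.7008]  K=[0.6269; -0.0120]  nu=[3.7244]  x^+=[-0.9735, -1.2322]  P^+=[0.2087 0.2538; 0.2538 1.4275]
step 3: x^-=[-1.0363, -1.0103]  P^-=[0.4925 0.3406; 0.3406 1.4971]  S=[0.6784]  K=[0.6356; 0.1049]  nu=[-0.8355]  x^+=[-1.5674, -1.0979]  P^+=[0.2184 0.2954; 0.2954 1.4896]

K[1,0] = 0.1049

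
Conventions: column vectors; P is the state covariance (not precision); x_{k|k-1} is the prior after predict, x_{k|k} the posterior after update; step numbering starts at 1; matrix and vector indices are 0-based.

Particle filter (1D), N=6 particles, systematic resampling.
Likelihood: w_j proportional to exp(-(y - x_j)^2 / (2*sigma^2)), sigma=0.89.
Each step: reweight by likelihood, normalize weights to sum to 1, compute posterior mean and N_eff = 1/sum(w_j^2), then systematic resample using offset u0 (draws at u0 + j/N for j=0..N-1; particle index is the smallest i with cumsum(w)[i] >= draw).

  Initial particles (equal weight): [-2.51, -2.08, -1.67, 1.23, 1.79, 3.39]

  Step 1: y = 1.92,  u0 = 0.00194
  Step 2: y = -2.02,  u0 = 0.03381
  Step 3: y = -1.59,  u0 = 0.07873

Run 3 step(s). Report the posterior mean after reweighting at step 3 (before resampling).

post_mean = 1.2300

step 1: w=[0.0000, 0.0000, 0.0001, 0.3729, 0.4982, 0.1287]  mean=1.7866  Neff=2.4762  idx=[3, 3, 3, 4, 4, 4]
step 2: w=[0.3079, 0.3079, 0.3079, 0.0254, 0.0254, 0.0254]  mean=1.2727  Neff=3.4913  idx=[0, 0, 1, 1, 2, 2]
step 3: w=[0.1667, 0.1667, 0.1667, 0.1667, 0.1667, 0.1667]  mean=1.2300  Neff=6.0000  idx=[0, 1, 2, 3, 4, 5]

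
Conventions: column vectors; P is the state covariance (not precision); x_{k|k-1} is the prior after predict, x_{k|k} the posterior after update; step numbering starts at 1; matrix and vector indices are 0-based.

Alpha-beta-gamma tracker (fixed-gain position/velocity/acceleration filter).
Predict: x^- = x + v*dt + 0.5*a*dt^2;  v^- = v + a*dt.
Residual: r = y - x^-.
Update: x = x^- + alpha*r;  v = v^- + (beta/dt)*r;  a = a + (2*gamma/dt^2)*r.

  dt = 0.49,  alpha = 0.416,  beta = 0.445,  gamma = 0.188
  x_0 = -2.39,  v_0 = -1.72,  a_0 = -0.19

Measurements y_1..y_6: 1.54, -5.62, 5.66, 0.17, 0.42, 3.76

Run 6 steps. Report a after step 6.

step 1: x_pred=-3.2556  r=4.7956  x^+=-1.2606  v^+=2.5421  a^+=7.3200
step 2: x_pred=0.8638  r=-6.4838  x^+=-1.8335  v^+=0.2406  a^+=-2.8337
step 3: x_pred=-2.0558  r=7.7158  x^+=1.1540  v^+=5.8593  a^+=9.2494
step 4: x_pred=5.1354  r=-4.9654  x^+=3.0698  v^+=5.8821  a^+=1.4734
step 5: x_pred=6.1289  r=-5.7089  x^+=3.7540  v^+=1.4194  a^+=-7.4668
step 6: x_pred=3.5531  r=0.2069  x^+=3.6392  v^+=-2.0514  a^+=-7.1428

a_post = -7.1428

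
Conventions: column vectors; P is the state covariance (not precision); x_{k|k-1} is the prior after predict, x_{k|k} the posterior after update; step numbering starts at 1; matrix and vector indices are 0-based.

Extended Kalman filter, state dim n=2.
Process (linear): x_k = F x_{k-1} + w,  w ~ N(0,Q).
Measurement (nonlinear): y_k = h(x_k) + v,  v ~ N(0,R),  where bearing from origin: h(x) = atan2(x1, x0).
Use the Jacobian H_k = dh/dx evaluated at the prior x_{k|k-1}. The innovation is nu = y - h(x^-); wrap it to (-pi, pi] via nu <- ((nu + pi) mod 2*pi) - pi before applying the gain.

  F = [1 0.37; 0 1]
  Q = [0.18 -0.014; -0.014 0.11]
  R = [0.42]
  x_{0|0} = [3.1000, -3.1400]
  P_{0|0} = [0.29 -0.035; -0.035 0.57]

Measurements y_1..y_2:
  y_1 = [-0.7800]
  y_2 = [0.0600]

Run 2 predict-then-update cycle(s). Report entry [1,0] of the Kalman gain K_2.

K[1,0] = 0.3240

step 1: x^-=[1.9382, -3.1400]  P^-=[0.5221 0.1619; 0.1619 0.6800]  H_jac=[0.2306 0.1423]  S=[0.4722]  K=[0.3038; 0.2841]  nu=[0.2378]  x^+=[2.0104, -3.0725]  P^+=[0.4785 0.1211; 0.1211 0.6419]
step 2: x^-=[0.8736, -3.0725]  P^-=[0.8361 0.3447; 0.3447 0.7519]  H_jac=[0.3011 0.0856]  S=[0.5191]  K=[0.5419; 0.3240]  nu=[1.3538]  x^+=[1.6072, -2.6339]  P^+=[0.6837 0.2535; 0.2535 0.6974]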